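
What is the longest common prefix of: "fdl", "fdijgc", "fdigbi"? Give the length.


Words: fdl, fdijgc, fdigbi
  Position 0: all 'f' => match
  Position 1: all 'd' => match
  Position 2: ('l', 'i', 'i') => mismatch, stop
LCP = "fd" (length 2)

2


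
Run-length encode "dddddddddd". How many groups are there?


Input: dddddddddd
Scanning for consecutive runs:
  Group 1: 'd' x 10 (positions 0-9)
Total groups: 1

1


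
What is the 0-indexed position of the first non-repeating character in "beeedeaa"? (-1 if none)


Input: beeedeaa
Character frequencies:
  'a': 2
  'b': 1
  'd': 1
  'e': 4
Scanning left to right for freq == 1:
  Position 0 ('b'): unique! => answer = 0

0


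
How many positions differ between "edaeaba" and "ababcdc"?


Comparing "edaeaba" and "ababcdc" position by position:
  Position 0: 'e' vs 'a' => DIFFER
  Position 1: 'd' vs 'b' => DIFFER
  Position 2: 'a' vs 'a' => same
  Position 3: 'e' vs 'b' => DIFFER
  Position 4: 'a' vs 'c' => DIFFER
  Position 5: 'b' vs 'd' => DIFFER
  Position 6: 'a' vs 'c' => DIFFER
Positions that differ: 6

6


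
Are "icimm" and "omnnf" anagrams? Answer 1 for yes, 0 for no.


Strings: "icimm", "omnnf"
Sorted first:  ciimm
Sorted second: fmnno
Differ at position 0: 'c' vs 'f' => not anagrams

0


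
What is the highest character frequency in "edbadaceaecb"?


Input: edbadaceaecb
Character counts:
  'a': 3
  'b': 2
  'c': 2
  'd': 2
  'e': 3
Maximum frequency: 3

3


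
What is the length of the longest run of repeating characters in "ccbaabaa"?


Input: "ccbaabaa"
Scanning for longest run:
  Position 1 ('c'): continues run of 'c', length=2
  Position 2 ('b'): new char, reset run to 1
  Position 3 ('a'): new char, reset run to 1
  Position 4 ('a'): continues run of 'a', length=2
  Position 5 ('b'): new char, reset run to 1
  Position 6 ('a'): new char, reset run to 1
  Position 7 ('a'): continues run of 'a', length=2
Longest run: 'c' with length 2

2


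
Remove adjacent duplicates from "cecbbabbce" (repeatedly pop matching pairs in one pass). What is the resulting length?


Input: cecbbabbce
Stack-based adjacent duplicate removal:
  Read 'c': push. Stack: c
  Read 'e': push. Stack: ce
  Read 'c': push. Stack: cec
  Read 'b': push. Stack: cecb
  Read 'b': matches stack top 'b' => pop. Stack: cec
  Read 'a': push. Stack: ceca
  Read 'b': push. Stack: cecab
  Read 'b': matches stack top 'b' => pop. Stack: ceca
  Read 'c': push. Stack: cecac
  Read 'e': push. Stack: cecace
Final stack: "cecace" (length 6)

6


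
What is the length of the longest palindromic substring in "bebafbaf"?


Input: "bebafbaf"
Checking substrings for palindromes:
  [0:3] "beb" (len 3) => palindrome
Longest palindromic substring: "beb" with length 3

3


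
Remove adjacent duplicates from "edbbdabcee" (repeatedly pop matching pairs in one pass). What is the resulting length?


Input: edbbdabcee
Stack-based adjacent duplicate removal:
  Read 'e': push. Stack: e
  Read 'd': push. Stack: ed
  Read 'b': push. Stack: edb
  Read 'b': matches stack top 'b' => pop. Stack: ed
  Read 'd': matches stack top 'd' => pop. Stack: e
  Read 'a': push. Stack: ea
  Read 'b': push. Stack: eab
  Read 'c': push. Stack: eabc
  Read 'e': push. Stack: eabce
  Read 'e': matches stack top 'e' => pop. Stack: eabc
Final stack: "eabc" (length 4)

4


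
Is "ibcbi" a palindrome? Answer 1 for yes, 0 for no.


Input: ibcbi
Reversed: ibcbi
  Compare pos 0 ('i') with pos 4 ('i'): match
  Compare pos 1 ('b') with pos 3 ('b'): match
Result: palindrome

1


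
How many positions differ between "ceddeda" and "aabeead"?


Comparing "ceddeda" and "aabeead" position by position:
  Position 0: 'c' vs 'a' => DIFFER
  Position 1: 'e' vs 'a' => DIFFER
  Position 2: 'd' vs 'b' => DIFFER
  Position 3: 'd' vs 'e' => DIFFER
  Position 4: 'e' vs 'e' => same
  Position 5: 'd' vs 'a' => DIFFER
  Position 6: 'a' vs 'd' => DIFFER
Positions that differ: 6

6


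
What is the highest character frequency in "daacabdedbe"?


Input: daacabdedbe
Character counts:
  'a': 3
  'b': 2
  'c': 1
  'd': 3
  'e': 2
Maximum frequency: 3

3


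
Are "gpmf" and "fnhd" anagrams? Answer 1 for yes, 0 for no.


Strings: "gpmf", "fnhd"
Sorted first:  fgmp
Sorted second: dfhn
Differ at position 0: 'f' vs 'd' => not anagrams

0


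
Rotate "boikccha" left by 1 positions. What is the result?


Input: "boikccha", rotate left by 1
First 1 characters: "b"
Remaining characters: "oikccha"
Concatenate remaining + first: "oikccha" + "b" = "oikcchab"

oikcchab


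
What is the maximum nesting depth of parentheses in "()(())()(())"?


Input: "()(())()(())"
Tracking depth:
  Position 0 '(': depth becomes 1
  Position 1 ')': depth becomes 0
  Position 2 '(': depth becomes 1
  Position 3 '(': depth becomes 2
  Position 4 ')': depth becomes 1
  Position 5 ')': depth becomes 0
  Position 6 '(': depth becomes 1
  Position 7 ')': depth becomes 0
  Position 8 '(': depth becomes 1
  Position 9 '(': depth becomes 2
  Position 10 ')': depth becomes 1
  Position 11 ')': depth becomes 0
Maximum depth reached: 2

2


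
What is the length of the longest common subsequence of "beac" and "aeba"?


LCS of "beac" and "aeba"
DP table:
           a    e    b    a
      0    0    0    0    0
  b   0    0    0    1    1
  e   0    0    1    1    1
  a   0    1    1    1    2
  c   0    1    1    1    2
LCS length = dp[4][4] = 2

2


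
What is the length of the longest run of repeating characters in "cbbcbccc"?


Input: "cbbcbccc"
Scanning for longest run:
  Position 1 ('b'): new char, reset run to 1
  Position 2 ('b'): continues run of 'b', length=2
  Position 3 ('c'): new char, reset run to 1
  Position 4 ('b'): new char, reset run to 1
  Position 5 ('c'): new char, reset run to 1
  Position 6 ('c'): continues run of 'c', length=2
  Position 7 ('c'): continues run of 'c', length=3
Longest run: 'c' with length 3

3


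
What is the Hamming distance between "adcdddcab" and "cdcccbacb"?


Comparing "adcdddcab" and "cdcccbacb" position by position:
  Position 0: 'a' vs 'c' => differ
  Position 1: 'd' vs 'd' => same
  Position 2: 'c' vs 'c' => same
  Position 3: 'd' vs 'c' => differ
  Position 4: 'd' vs 'c' => differ
  Position 5: 'd' vs 'b' => differ
  Position 6: 'c' vs 'a' => differ
  Position 7: 'a' vs 'c' => differ
  Position 8: 'b' vs 'b' => same
Total differences (Hamming distance): 6

6


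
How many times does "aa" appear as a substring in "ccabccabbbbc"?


Searching for "aa" in "ccabccabbbbc"
Scanning each position:
  Position 0: "cc" => no
  Position 1: "ca" => no
  Position 2: "ab" => no
  Position 3: "bc" => no
  Position 4: "cc" => no
  Position 5: "ca" => no
  Position 6: "ab" => no
  Position 7: "bb" => no
  Position 8: "bb" => no
  Position 9: "bb" => no
  Position 10: "bc" => no
Total occurrences: 0

0


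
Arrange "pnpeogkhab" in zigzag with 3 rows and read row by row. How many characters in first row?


Zigzag "pnpeogkhab" into 3 rows:
Placing characters:
  'p' => row 0
  'n' => row 1
  'p' => row 2
  'e' => row 1
  'o' => row 0
  'g' => row 1
  'k' => row 2
  'h' => row 1
  'a' => row 0
  'b' => row 1
Rows:
  Row 0: "poa"
  Row 1: "neghb"
  Row 2: "pk"
First row length: 3

3


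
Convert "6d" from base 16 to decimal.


Input: "6d" in base 16
Positional expansion:
  Digit '6' (value 6) x 16^1 = 96
  Digit 'd' (value 13) x 16^0 = 13
Sum = 109

109


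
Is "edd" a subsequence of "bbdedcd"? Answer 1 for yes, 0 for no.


Check if "edd" is a subsequence of "bbdedcd"
Greedy scan:
  Position 0 ('b'): no match needed
  Position 1 ('b'): no match needed
  Position 2 ('d'): no match needed
  Position 3 ('e'): matches sub[0] = 'e'
  Position 4 ('d'): matches sub[1] = 'd'
  Position 5 ('c'): no match needed
  Position 6 ('d'): matches sub[2] = 'd'
All 3 characters matched => is a subsequence

1


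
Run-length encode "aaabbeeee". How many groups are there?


Input: aaabbeeee
Scanning for consecutive runs:
  Group 1: 'a' x 3 (positions 0-2)
  Group 2: 'b' x 2 (positions 3-4)
  Group 3: 'e' x 4 (positions 5-8)
Total groups: 3

3


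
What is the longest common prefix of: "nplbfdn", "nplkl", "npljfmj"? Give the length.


Words: nplbfdn, nplkl, npljfmj
  Position 0: all 'n' => match
  Position 1: all 'p' => match
  Position 2: all 'l' => match
  Position 3: ('b', 'k', 'j') => mismatch, stop
LCP = "npl" (length 3)

3


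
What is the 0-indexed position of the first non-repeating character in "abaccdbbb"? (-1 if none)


Input: abaccdbbb
Character frequencies:
  'a': 2
  'b': 4
  'c': 2
  'd': 1
Scanning left to right for freq == 1:
  Position 0 ('a'): freq=2, skip
  Position 1 ('b'): freq=4, skip
  Position 2 ('a'): freq=2, skip
  Position 3 ('c'): freq=2, skip
  Position 4 ('c'): freq=2, skip
  Position 5 ('d'): unique! => answer = 5

5


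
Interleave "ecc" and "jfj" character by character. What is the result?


Interleaving "ecc" and "jfj":
  Position 0: 'e' from first, 'j' from second => "ej"
  Position 1: 'c' from first, 'f' from second => "cf"
  Position 2: 'c' from first, 'j' from second => "cj"
Result: ejcfcj

ejcfcj


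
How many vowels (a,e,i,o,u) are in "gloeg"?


Input: gloeg
Checking each character:
  'g' at position 0: consonant
  'l' at position 1: consonant
  'o' at position 2: vowel (running total: 1)
  'e' at position 3: vowel (running total: 2)
  'g' at position 4: consonant
Total vowels: 2

2


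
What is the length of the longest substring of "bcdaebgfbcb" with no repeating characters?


Input: "bcdaebgfbcb"
Sliding window (track last position of each char):
  Position 0 ('b'): window [0,0] length 1 -- new best
  Position 1 ('c'): window [0,1] length 2 -- new best
  Position 2 ('d'): window [0,2] length 3 -- new best
  Position 3 ('a'): window [0,3] length 4 -- new best
  Position 4 ('e'): window [0,4] length 5 -- new best
  Position 5 ('b'): repeat (last at 0), move window start to 1
  Position 5 ('b'): window [1,5] length 5
  Position 6 ('g'): window [1,6] length 6 -- new best
  Position 7 ('f'): window [1,7] length 7 -- new best
  Position 8 ('b'): repeat (last at 5), move window start to 6
  Position 8 ('b'): window [6,8] length 3
  Position 9 ('c'): window [6,9] length 4
  Position 10 ('b'): repeat (last at 8), move window start to 9
  Position 10 ('b'): window [9,10] length 2
Longest substring with no repeats: "cdaebgf" with length 7

7


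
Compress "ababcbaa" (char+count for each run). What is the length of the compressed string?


Input: ababcbaa
Runs:
  'a' x 1 => "a1"
  'b' x 1 => "b1"
  'a' x 1 => "a1"
  'b' x 1 => "b1"
  'c' x 1 => "c1"
  'b' x 1 => "b1"
  'a' x 2 => "a2"
Compressed: "a1b1a1b1c1b1a2"
Compressed length: 14

14


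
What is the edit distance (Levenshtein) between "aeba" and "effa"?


Computing edit distance: "aeba" -> "effa"
DP table:
           e    f    f    a
      0    1    2    3    4
  a   1    1    2    3    3
  e   2    1    2    3    4
  b   3    2    2    3    4
  a   4    3    3    3    3
Edit distance = dp[4][4] = 3

3


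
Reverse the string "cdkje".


Input: cdkje
Reading characters right to left:
  Position 4: 'e'
  Position 3: 'j'
  Position 2: 'k'
  Position 1: 'd'
  Position 0: 'c'
Reversed: ejkdc

ejkdc


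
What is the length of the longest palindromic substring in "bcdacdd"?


Input: "bcdacdd"
Checking substrings for palindromes:
  [5:7] "dd" (len 2) => palindrome
Longest palindromic substring: "dd" with length 2

2


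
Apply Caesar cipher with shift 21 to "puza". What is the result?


Caesar cipher: shift "puza" by 21
  'p' (pos 15) + 21 = pos 10 = 'k'
  'u' (pos 20) + 21 = pos 15 = 'p'
  'z' (pos 25) + 21 = pos 20 = 'u'
  'a' (pos 0) + 21 = pos 21 = 'v'
Result: kpuv

kpuv


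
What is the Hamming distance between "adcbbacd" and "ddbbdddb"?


Comparing "adcbbacd" and "ddbbdddb" position by position:
  Position 0: 'a' vs 'd' => differ
  Position 1: 'd' vs 'd' => same
  Position 2: 'c' vs 'b' => differ
  Position 3: 'b' vs 'b' => same
  Position 4: 'b' vs 'd' => differ
  Position 5: 'a' vs 'd' => differ
  Position 6: 'c' vs 'd' => differ
  Position 7: 'd' vs 'b' => differ
Total differences (Hamming distance): 6

6


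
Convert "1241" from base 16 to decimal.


Input: "1241" in base 16
Positional expansion:
  Digit '1' (value 1) x 16^3 = 4096
  Digit '2' (value 2) x 16^2 = 512
  Digit '4' (value 4) x 16^1 = 64
  Digit '1' (value 1) x 16^0 = 1
Sum = 4673

4673


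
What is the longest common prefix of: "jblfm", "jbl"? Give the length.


Words: jblfm, jbl
  Position 0: all 'j' => match
  Position 1: all 'b' => match
  Position 2: all 'l' => match
LCP = "jbl" (length 3)

3


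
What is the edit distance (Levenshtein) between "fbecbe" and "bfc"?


Computing edit distance: "fbecbe" -> "bfc"
DP table:
           b    f    c
      0    1    2    3
  f   1    1    1    2
  b   2    1    2    2
  e   3    2    2    3
  c   4    3    3    2
  b   5    4    4    3
  e   6    5    5    4
Edit distance = dp[6][3] = 4

4


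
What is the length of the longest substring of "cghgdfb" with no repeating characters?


Input: "cghgdfb"
Sliding window (track last position of each char):
  Position 0 ('c'): window [0,0] length 1 -- new best
  Position 1 ('g'): window [0,1] length 2 -- new best
  Position 2 ('h'): window [0,2] length 3 -- new best
  Position 3 ('g'): repeat (last at 1), move window start to 2
  Position 3 ('g'): window [2,3] length 2
  Position 4 ('d'): window [2,4] length 3
  Position 5 ('f'): window [2,5] length 4 -- new best
  Position 6 ('b'): window [2,6] length 5 -- new best
Longest substring with no repeats: "hgdfb" with length 5

5


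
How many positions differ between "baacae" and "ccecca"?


Comparing "baacae" and "ccecca" position by position:
  Position 0: 'b' vs 'c' => DIFFER
  Position 1: 'a' vs 'c' => DIFFER
  Position 2: 'a' vs 'e' => DIFFER
  Position 3: 'c' vs 'c' => same
  Position 4: 'a' vs 'c' => DIFFER
  Position 5: 'e' vs 'a' => DIFFER
Positions that differ: 5

5


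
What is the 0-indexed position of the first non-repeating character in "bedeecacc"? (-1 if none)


Input: bedeecacc
Character frequencies:
  'a': 1
  'b': 1
  'c': 3
  'd': 1
  'e': 3
Scanning left to right for freq == 1:
  Position 0 ('b'): unique! => answer = 0

0


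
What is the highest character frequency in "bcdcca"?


Input: bcdcca
Character counts:
  'a': 1
  'b': 1
  'c': 3
  'd': 1
Maximum frequency: 3

3


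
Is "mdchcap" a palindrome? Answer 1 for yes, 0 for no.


Input: mdchcap
Reversed: pachcdm
  Compare pos 0 ('m') with pos 6 ('p'): MISMATCH
  Compare pos 1 ('d') with pos 5 ('a'): MISMATCH
  Compare pos 2 ('c') with pos 4 ('c'): match
Result: not a palindrome

0


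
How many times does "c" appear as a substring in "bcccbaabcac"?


Searching for "c" in "bcccbaabcac"
Scanning each position:
  Position 0: "b" => no
  Position 1: "c" => MATCH
  Position 2: "c" => MATCH
  Position 3: "c" => MATCH
  Position 4: "b" => no
  Position 5: "a" => no
  Position 6: "a" => no
  Position 7: "b" => no
  Position 8: "c" => MATCH
  Position 9: "a" => no
  Position 10: "c" => MATCH
Total occurrences: 5

5


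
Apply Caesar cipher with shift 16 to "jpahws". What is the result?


Caesar cipher: shift "jpahws" by 16
  'j' (pos 9) + 16 = pos 25 = 'z'
  'p' (pos 15) + 16 = pos 5 = 'f'
  'a' (pos 0) + 16 = pos 16 = 'q'
  'h' (pos 7) + 16 = pos 23 = 'x'
  'w' (pos 22) + 16 = pos 12 = 'm'
  's' (pos 18) + 16 = pos 8 = 'i'
Result: zfqxmi

zfqxmi


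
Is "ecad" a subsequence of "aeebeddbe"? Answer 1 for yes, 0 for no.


Check if "ecad" is a subsequence of "aeebeddbe"
Greedy scan:
  Position 0 ('a'): no match needed
  Position 1 ('e'): matches sub[0] = 'e'
  Position 2 ('e'): no match needed
  Position 3 ('b'): no match needed
  Position 4 ('e'): no match needed
  Position 5 ('d'): no match needed
  Position 6 ('d'): no match needed
  Position 7 ('b'): no match needed
  Position 8 ('e'): no match needed
Only matched 1/4 characters => not a subsequence

0


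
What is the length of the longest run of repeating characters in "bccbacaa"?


Input: "bccbacaa"
Scanning for longest run:
  Position 1 ('c'): new char, reset run to 1
  Position 2 ('c'): continues run of 'c', length=2
  Position 3 ('b'): new char, reset run to 1
  Position 4 ('a'): new char, reset run to 1
  Position 5 ('c'): new char, reset run to 1
  Position 6 ('a'): new char, reset run to 1
  Position 7 ('a'): continues run of 'a', length=2
Longest run: 'c' with length 2

2


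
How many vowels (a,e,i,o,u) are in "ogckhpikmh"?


Input: ogckhpikmh
Checking each character:
  'o' at position 0: vowel (running total: 1)
  'g' at position 1: consonant
  'c' at position 2: consonant
  'k' at position 3: consonant
  'h' at position 4: consonant
  'p' at position 5: consonant
  'i' at position 6: vowel (running total: 2)
  'k' at position 7: consonant
  'm' at position 8: consonant
  'h' at position 9: consonant
Total vowels: 2

2


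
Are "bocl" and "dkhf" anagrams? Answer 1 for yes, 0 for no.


Strings: "bocl", "dkhf"
Sorted first:  bclo
Sorted second: dfhk
Differ at position 0: 'b' vs 'd' => not anagrams

0


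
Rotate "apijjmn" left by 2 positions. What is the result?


Input: "apijjmn", rotate left by 2
First 2 characters: "ap"
Remaining characters: "ijjmn"
Concatenate remaining + first: "ijjmn" + "ap" = "ijjmnap"

ijjmnap


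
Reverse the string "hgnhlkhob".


Input: hgnhlkhob
Reading characters right to left:
  Position 8: 'b'
  Position 7: 'o'
  Position 6: 'h'
  Position 5: 'k'
  Position 4: 'l'
  Position 3: 'h'
  Position 2: 'n'
  Position 1: 'g'
  Position 0: 'h'
Reversed: bohklhngh

bohklhngh


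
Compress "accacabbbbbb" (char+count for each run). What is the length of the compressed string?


Input: accacabbbbbb
Runs:
  'a' x 1 => "a1"
  'c' x 2 => "c2"
  'a' x 1 => "a1"
  'c' x 1 => "c1"
  'a' x 1 => "a1"
  'b' x 6 => "b6"
Compressed: "a1c2a1c1a1b6"
Compressed length: 12

12


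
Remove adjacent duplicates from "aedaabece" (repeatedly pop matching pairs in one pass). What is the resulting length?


Input: aedaabece
Stack-based adjacent duplicate removal:
  Read 'a': push. Stack: a
  Read 'e': push. Stack: ae
  Read 'd': push. Stack: aed
  Read 'a': push. Stack: aeda
  Read 'a': matches stack top 'a' => pop. Stack: aed
  Read 'b': push. Stack: aedb
  Read 'e': push. Stack: aedbe
  Read 'c': push. Stack: aedbec
  Read 'e': push. Stack: aedbece
Final stack: "aedbece" (length 7)

7


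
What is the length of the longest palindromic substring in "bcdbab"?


Input: "bcdbab"
Checking substrings for palindromes:
  [3:6] "bab" (len 3) => palindrome
Longest palindromic substring: "bab" with length 3

3


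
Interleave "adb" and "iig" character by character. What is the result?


Interleaving "adb" and "iig":
  Position 0: 'a' from first, 'i' from second => "ai"
  Position 1: 'd' from first, 'i' from second => "di"
  Position 2: 'b' from first, 'g' from second => "bg"
Result: aidibg

aidibg


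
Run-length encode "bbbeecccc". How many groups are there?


Input: bbbeecccc
Scanning for consecutive runs:
  Group 1: 'b' x 3 (positions 0-2)
  Group 2: 'e' x 2 (positions 3-4)
  Group 3: 'c' x 4 (positions 5-8)
Total groups: 3

3


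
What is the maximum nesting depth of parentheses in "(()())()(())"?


Input: "(()())()(())"
Tracking depth:
  Position 0 '(': depth becomes 1
  Position 1 '(': depth becomes 2
  Position 2 ')': depth becomes 1
  Position 3 '(': depth becomes 2
  Position 4 ')': depth becomes 1
  Position 5 ')': depth becomes 0
  Position 6 '(': depth becomes 1
  Position 7 ')': depth becomes 0
  Position 8 '(': depth becomes 1
  Position 9 '(': depth becomes 2
  Position 10 ')': depth becomes 1
  Position 11 ')': depth becomes 0
Maximum depth reached: 2

2


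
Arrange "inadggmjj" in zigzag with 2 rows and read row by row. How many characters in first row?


Zigzag "inadggmjj" into 2 rows:
Placing characters:
  'i' => row 0
  'n' => row 1
  'a' => row 0
  'd' => row 1
  'g' => row 0
  'g' => row 1
  'm' => row 0
  'j' => row 1
  'j' => row 0
Rows:
  Row 0: "iagmj"
  Row 1: "ndgj"
First row length: 5

5


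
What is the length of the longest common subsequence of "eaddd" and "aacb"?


LCS of "eaddd" and "aacb"
DP table:
           a    a    c    b
      0    0    0    0    0
  e   0    0    0    0    0
  a   0    1    1    1    1
  d   0    1    1    1    1
  d   0    1    1    1    1
  d   0    1    1    1    1
LCS length = dp[5][4] = 1

1


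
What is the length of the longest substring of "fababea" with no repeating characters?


Input: "fababea"
Sliding window (track last position of each char):
  Position 0 ('f'): window [0,0] length 1 -- new best
  Position 1 ('a'): window [0,1] length 2 -- new best
  Position 2 ('b'): window [0,2] length 3 -- new best
  Position 3 ('a'): repeat (last at 1), move window start to 2
  Position 3 ('a'): window [2,3] length 2
  Position 4 ('b'): repeat (last at 2), move window start to 3
  Position 4 ('b'): window [3,4] length 2
  Position 5 ('e'): window [3,5] length 3
  Position 6 ('a'): repeat (last at 3), move window start to 4
  Position 6 ('a'): window [4,6] length 3
Longest substring with no repeats: "fab" with length 3

3


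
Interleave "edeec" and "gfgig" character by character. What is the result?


Interleaving "edeec" and "gfgig":
  Position 0: 'e' from first, 'g' from second => "eg"
  Position 1: 'd' from first, 'f' from second => "df"
  Position 2: 'e' from first, 'g' from second => "eg"
  Position 3: 'e' from first, 'i' from second => "ei"
  Position 4: 'c' from first, 'g' from second => "cg"
Result: egdfegeicg

egdfegeicg


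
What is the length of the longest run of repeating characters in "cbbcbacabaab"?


Input: "cbbcbacabaab"
Scanning for longest run:
  Position 1 ('b'): new char, reset run to 1
  Position 2 ('b'): continues run of 'b', length=2
  Position 3 ('c'): new char, reset run to 1
  Position 4 ('b'): new char, reset run to 1
  Position 5 ('a'): new char, reset run to 1
  Position 6 ('c'): new char, reset run to 1
  Position 7 ('a'): new char, reset run to 1
  Position 8 ('b'): new char, reset run to 1
  Position 9 ('a'): new char, reset run to 1
  Position 10 ('a'): continues run of 'a', length=2
  Position 11 ('b'): new char, reset run to 1
Longest run: 'b' with length 2

2


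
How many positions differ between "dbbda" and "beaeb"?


Comparing "dbbda" and "beaeb" position by position:
  Position 0: 'd' vs 'b' => DIFFER
  Position 1: 'b' vs 'e' => DIFFER
  Position 2: 'b' vs 'a' => DIFFER
  Position 3: 'd' vs 'e' => DIFFER
  Position 4: 'a' vs 'b' => DIFFER
Positions that differ: 5

5


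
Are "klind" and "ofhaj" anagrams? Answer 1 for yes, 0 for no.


Strings: "klind", "ofhaj"
Sorted first:  dikln
Sorted second: afhjo
Differ at position 0: 'd' vs 'a' => not anagrams

0


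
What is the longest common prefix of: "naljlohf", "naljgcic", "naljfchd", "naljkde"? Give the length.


Words: naljlohf, naljgcic, naljfchd, naljkde
  Position 0: all 'n' => match
  Position 1: all 'a' => match
  Position 2: all 'l' => match
  Position 3: all 'j' => match
  Position 4: ('l', 'g', 'f', 'k') => mismatch, stop
LCP = "nalj" (length 4)

4


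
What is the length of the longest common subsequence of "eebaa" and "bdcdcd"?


LCS of "eebaa" and "bdcdcd"
DP table:
           b    d    c    d    c    d
      0    0    0    0    0    0    0
  e   0    0    0    0    0    0    0
  e   0    0    0    0    0    0    0
  b   0    1    1    1    1    1    1
  a   0    1    1    1    1    1    1
  a   0    1    1    1    1    1    1
LCS length = dp[5][6] = 1

1


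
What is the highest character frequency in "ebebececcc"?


Input: ebebececcc
Character counts:
  'b': 2
  'c': 4
  'e': 4
Maximum frequency: 4

4


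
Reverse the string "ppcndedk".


Input: ppcndedk
Reading characters right to left:
  Position 7: 'k'
  Position 6: 'd'
  Position 5: 'e'
  Position 4: 'd'
  Position 3: 'n'
  Position 2: 'c'
  Position 1: 'p'
  Position 0: 'p'
Reversed: kdedncpp

kdedncpp


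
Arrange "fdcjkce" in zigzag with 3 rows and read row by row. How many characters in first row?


Zigzag "fdcjkce" into 3 rows:
Placing characters:
  'f' => row 0
  'd' => row 1
  'c' => row 2
  'j' => row 1
  'k' => row 0
  'c' => row 1
  'e' => row 2
Rows:
  Row 0: "fk"
  Row 1: "djc"
  Row 2: "ce"
First row length: 2

2


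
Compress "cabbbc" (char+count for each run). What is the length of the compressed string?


Input: cabbbc
Runs:
  'c' x 1 => "c1"
  'a' x 1 => "a1"
  'b' x 3 => "b3"
  'c' x 1 => "c1"
Compressed: "c1a1b3c1"
Compressed length: 8

8


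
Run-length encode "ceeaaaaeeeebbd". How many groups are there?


Input: ceeaaaaeeeebbd
Scanning for consecutive runs:
  Group 1: 'c' x 1 (positions 0-0)
  Group 2: 'e' x 2 (positions 1-2)
  Group 3: 'a' x 4 (positions 3-6)
  Group 4: 'e' x 4 (positions 7-10)
  Group 5: 'b' x 2 (positions 11-12)
  Group 6: 'd' x 1 (positions 13-13)
Total groups: 6

6


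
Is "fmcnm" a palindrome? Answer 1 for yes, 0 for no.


Input: fmcnm
Reversed: mncmf
  Compare pos 0 ('f') with pos 4 ('m'): MISMATCH
  Compare pos 1 ('m') with pos 3 ('n'): MISMATCH
Result: not a palindrome

0


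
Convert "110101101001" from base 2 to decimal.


Input: "110101101001" in base 2
Positional expansion:
  Digit '1' (value 1) x 2^11 = 2048
  Digit '1' (value 1) x 2^10 = 1024
  Digit '0' (value 0) x 2^9 = 0
  Digit '1' (value 1) x 2^8 = 256
  Digit '0' (value 0) x 2^7 = 0
  Digit '1' (value 1) x 2^6 = 64
  Digit '1' (value 1) x 2^5 = 32
  Digit '0' (value 0) x 2^4 = 0
  Digit '1' (value 1) x 2^3 = 8
  Digit '0' (value 0) x 2^2 = 0
  Digit '0' (value 0) x 2^1 = 0
  Digit '1' (value 1) x 2^0 = 1
Sum = 3433

3433


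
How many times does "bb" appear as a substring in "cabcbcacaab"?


Searching for "bb" in "cabcbcacaab"
Scanning each position:
  Position 0: "ca" => no
  Position 1: "ab" => no
  Position 2: "bc" => no
  Position 3: "cb" => no
  Position 4: "bc" => no
  Position 5: "ca" => no
  Position 6: "ac" => no
  Position 7: "ca" => no
  Position 8: "aa" => no
  Position 9: "ab" => no
Total occurrences: 0

0


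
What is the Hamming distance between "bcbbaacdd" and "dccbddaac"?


Comparing "bcbbaacdd" and "dccbddaac" position by position:
  Position 0: 'b' vs 'd' => differ
  Position 1: 'c' vs 'c' => same
  Position 2: 'b' vs 'c' => differ
  Position 3: 'b' vs 'b' => same
  Position 4: 'a' vs 'd' => differ
  Position 5: 'a' vs 'd' => differ
  Position 6: 'c' vs 'a' => differ
  Position 7: 'd' vs 'a' => differ
  Position 8: 'd' vs 'c' => differ
Total differences (Hamming distance): 7

7


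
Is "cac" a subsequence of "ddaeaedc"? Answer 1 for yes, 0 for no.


Check if "cac" is a subsequence of "ddaeaedc"
Greedy scan:
  Position 0 ('d'): no match needed
  Position 1 ('d'): no match needed
  Position 2 ('a'): no match needed
  Position 3 ('e'): no match needed
  Position 4 ('a'): no match needed
  Position 5 ('e'): no match needed
  Position 6 ('d'): no match needed
  Position 7 ('c'): matches sub[0] = 'c'
Only matched 1/3 characters => not a subsequence

0


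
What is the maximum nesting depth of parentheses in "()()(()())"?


Input: "()()(()())"
Tracking depth:
  Position 0 '(': depth becomes 1
  Position 1 ')': depth becomes 0
  Position 2 '(': depth becomes 1
  Position 3 ')': depth becomes 0
  Position 4 '(': depth becomes 1
  Position 5 '(': depth becomes 2
  Position 6 ')': depth becomes 1
  Position 7 '(': depth becomes 2
  Position 8 ')': depth becomes 1
  Position 9 ')': depth becomes 0
Maximum depth reached: 2

2


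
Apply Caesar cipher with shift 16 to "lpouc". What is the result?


Caesar cipher: shift "lpouc" by 16
  'l' (pos 11) + 16 = pos 1 = 'b'
  'p' (pos 15) + 16 = pos 5 = 'f'
  'o' (pos 14) + 16 = pos 4 = 'e'
  'u' (pos 20) + 16 = pos 10 = 'k'
  'c' (pos 2) + 16 = pos 18 = 's'
Result: bfeks

bfeks


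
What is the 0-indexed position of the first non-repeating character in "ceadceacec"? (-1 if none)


Input: ceadceacec
Character frequencies:
  'a': 2
  'c': 4
  'd': 1
  'e': 3
Scanning left to right for freq == 1:
  Position 0 ('c'): freq=4, skip
  Position 1 ('e'): freq=3, skip
  Position 2 ('a'): freq=2, skip
  Position 3 ('d'): unique! => answer = 3

3


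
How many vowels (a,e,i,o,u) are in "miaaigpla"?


Input: miaaigpla
Checking each character:
  'm' at position 0: consonant
  'i' at position 1: vowel (running total: 1)
  'a' at position 2: vowel (running total: 2)
  'a' at position 3: vowel (running total: 3)
  'i' at position 4: vowel (running total: 4)
  'g' at position 5: consonant
  'p' at position 6: consonant
  'l' at position 7: consonant
  'a' at position 8: vowel (running total: 5)
Total vowels: 5

5


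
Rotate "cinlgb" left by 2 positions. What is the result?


Input: "cinlgb", rotate left by 2
First 2 characters: "ci"
Remaining characters: "nlgb"
Concatenate remaining + first: "nlgb" + "ci" = "nlgbci"

nlgbci


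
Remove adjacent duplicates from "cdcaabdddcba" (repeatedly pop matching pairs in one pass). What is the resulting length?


Input: cdcaabdddcba
Stack-based adjacent duplicate removal:
  Read 'c': push. Stack: c
  Read 'd': push. Stack: cd
  Read 'c': push. Stack: cdc
  Read 'a': push. Stack: cdca
  Read 'a': matches stack top 'a' => pop. Stack: cdc
  Read 'b': push. Stack: cdcb
  Read 'd': push. Stack: cdcbd
  Read 'd': matches stack top 'd' => pop. Stack: cdcb
  Read 'd': push. Stack: cdcbd
  Read 'c': push. Stack: cdcbdc
  Read 'b': push. Stack: cdcbdcb
  Read 'a': push. Stack: cdcbdcba
Final stack: "cdcbdcba" (length 8)

8


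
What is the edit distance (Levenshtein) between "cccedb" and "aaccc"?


Computing edit distance: "cccedb" -> "aaccc"
DP table:
           a    a    c    c    c
      0    1    2    3    4    5
  c   1    1    2    2    3    4
  c   2    2    2    2    2    3
  c   3    3    3    2    2    2
  e   4    4    4    3    3    3
  d   5    5    5    4    4    4
  b   6    6    6    5    5    5
Edit distance = dp[6][5] = 5

5


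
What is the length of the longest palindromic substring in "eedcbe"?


Input: "eedcbe"
Checking substrings for palindromes:
  [0:2] "ee" (len 2) => palindrome
Longest palindromic substring: "ee" with length 2

2


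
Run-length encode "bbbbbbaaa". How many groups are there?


Input: bbbbbbaaa
Scanning for consecutive runs:
  Group 1: 'b' x 6 (positions 0-5)
  Group 2: 'a' x 3 (positions 6-8)
Total groups: 2

2


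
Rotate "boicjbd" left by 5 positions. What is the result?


Input: "boicjbd", rotate left by 5
First 5 characters: "boicj"
Remaining characters: "bd"
Concatenate remaining + first: "bd" + "boicj" = "bdboicj"

bdboicj


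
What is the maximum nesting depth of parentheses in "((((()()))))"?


Input: "((((()()))))"
Tracking depth:
  Position 0 '(': depth becomes 1
  Position 1 '(': depth becomes 2
  Position 2 '(': depth becomes 3
  Position 3 '(': depth becomes 4
  Position 4 '(': depth becomes 5
  Position 5 ')': depth becomes 4
  Position 6 '(': depth becomes 5
  Position 7 ')': depth becomes 4
  Position 8 ')': depth becomes 3
  Position 9 ')': depth becomes 2
  Position 10 ')': depth becomes 1
  Position 11 ')': depth becomes 0
Maximum depth reached: 5

5


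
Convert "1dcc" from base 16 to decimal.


Input: "1dcc" in base 16
Positional expansion:
  Digit '1' (value 1) x 16^3 = 4096
  Digit 'd' (value 13) x 16^2 = 3328
  Digit 'c' (value 12) x 16^1 = 192
  Digit 'c' (value 12) x 16^0 = 12
Sum = 7628

7628


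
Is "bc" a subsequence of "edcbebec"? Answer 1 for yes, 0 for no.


Check if "bc" is a subsequence of "edcbebec"
Greedy scan:
  Position 0 ('e'): no match needed
  Position 1 ('d'): no match needed
  Position 2 ('c'): no match needed
  Position 3 ('b'): matches sub[0] = 'b'
  Position 4 ('e'): no match needed
  Position 5 ('b'): no match needed
  Position 6 ('e'): no match needed
  Position 7 ('c'): matches sub[1] = 'c'
All 2 characters matched => is a subsequence

1


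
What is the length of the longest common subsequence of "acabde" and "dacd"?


LCS of "acabde" and "dacd"
DP table:
           d    a    c    d
      0    0    0    0    0
  a   0    0    1    1    1
  c   0    0    1    2    2
  a   0    0    1    2    2
  b   0    0    1    2    2
  d   0    1    1    2    3
  e   0    1    1    2    3
LCS length = dp[6][4] = 3

3


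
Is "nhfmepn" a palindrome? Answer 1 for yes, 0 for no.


Input: nhfmepn
Reversed: npemfhn
  Compare pos 0 ('n') with pos 6 ('n'): match
  Compare pos 1 ('h') with pos 5 ('p'): MISMATCH
  Compare pos 2 ('f') with pos 4 ('e'): MISMATCH
Result: not a palindrome

0


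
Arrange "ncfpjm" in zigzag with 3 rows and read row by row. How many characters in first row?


Zigzag "ncfpjm" into 3 rows:
Placing characters:
  'n' => row 0
  'c' => row 1
  'f' => row 2
  'p' => row 1
  'j' => row 0
  'm' => row 1
Rows:
  Row 0: "nj"
  Row 1: "cpm"
  Row 2: "f"
First row length: 2

2


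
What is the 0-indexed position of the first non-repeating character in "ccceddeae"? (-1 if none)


Input: ccceddeae
Character frequencies:
  'a': 1
  'c': 3
  'd': 2
  'e': 3
Scanning left to right for freq == 1:
  Position 0 ('c'): freq=3, skip
  Position 1 ('c'): freq=3, skip
  Position 2 ('c'): freq=3, skip
  Position 3 ('e'): freq=3, skip
  Position 4 ('d'): freq=2, skip
  Position 5 ('d'): freq=2, skip
  Position 6 ('e'): freq=3, skip
  Position 7 ('a'): unique! => answer = 7

7


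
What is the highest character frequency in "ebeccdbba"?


Input: ebeccdbba
Character counts:
  'a': 1
  'b': 3
  'c': 2
  'd': 1
  'e': 2
Maximum frequency: 3

3


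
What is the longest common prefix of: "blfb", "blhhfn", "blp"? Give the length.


Words: blfb, blhhfn, blp
  Position 0: all 'b' => match
  Position 1: all 'l' => match
  Position 2: ('f', 'h', 'p') => mismatch, stop
LCP = "bl" (length 2)

2


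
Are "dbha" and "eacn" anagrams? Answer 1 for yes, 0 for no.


Strings: "dbha", "eacn"
Sorted first:  abdh
Sorted second: acen
Differ at position 1: 'b' vs 'c' => not anagrams

0


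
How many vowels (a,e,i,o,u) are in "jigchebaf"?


Input: jigchebaf
Checking each character:
  'j' at position 0: consonant
  'i' at position 1: vowel (running total: 1)
  'g' at position 2: consonant
  'c' at position 3: consonant
  'h' at position 4: consonant
  'e' at position 5: vowel (running total: 2)
  'b' at position 6: consonant
  'a' at position 7: vowel (running total: 3)
  'f' at position 8: consonant
Total vowels: 3

3


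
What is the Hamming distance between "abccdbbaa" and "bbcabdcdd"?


Comparing "abccdbbaa" and "bbcabdcdd" position by position:
  Position 0: 'a' vs 'b' => differ
  Position 1: 'b' vs 'b' => same
  Position 2: 'c' vs 'c' => same
  Position 3: 'c' vs 'a' => differ
  Position 4: 'd' vs 'b' => differ
  Position 5: 'b' vs 'd' => differ
  Position 6: 'b' vs 'c' => differ
  Position 7: 'a' vs 'd' => differ
  Position 8: 'a' vs 'd' => differ
Total differences (Hamming distance): 7

7


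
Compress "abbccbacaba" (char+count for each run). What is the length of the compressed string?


Input: abbccbacaba
Runs:
  'a' x 1 => "a1"
  'b' x 2 => "b2"
  'c' x 2 => "c2"
  'b' x 1 => "b1"
  'a' x 1 => "a1"
  'c' x 1 => "c1"
  'a' x 1 => "a1"
  'b' x 1 => "b1"
  'a' x 1 => "a1"
Compressed: "a1b2c2b1a1c1a1b1a1"
Compressed length: 18

18


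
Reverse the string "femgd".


Input: femgd
Reading characters right to left:
  Position 4: 'd'
  Position 3: 'g'
  Position 2: 'm'
  Position 1: 'e'
  Position 0: 'f'
Reversed: dgmef

dgmef


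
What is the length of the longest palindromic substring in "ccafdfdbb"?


Input: "ccafdfdbb"
Checking substrings for palindromes:
  [3:6] "fdf" (len 3) => palindrome
  [4:7] "dfd" (len 3) => palindrome
  [0:2] "cc" (len 2) => palindrome
  [7:9] "bb" (len 2) => palindrome
Longest palindromic substring: "fdf" with length 3

3


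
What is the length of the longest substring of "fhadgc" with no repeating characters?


Input: "fhadgc"
Sliding window (track last position of each char):
  Position 0 ('f'): window [0,0] length 1 -- new best
  Position 1 ('h'): window [0,1] length 2 -- new best
  Position 2 ('a'): window [0,2] length 3 -- new best
  Position 3 ('d'): window [0,3] length 4 -- new best
  Position 4 ('g'): window [0,4] length 5 -- new best
  Position 5 ('c'): window [0,5] length 6 -- new best
Longest substring with no repeats: "fhadgc" with length 6

6


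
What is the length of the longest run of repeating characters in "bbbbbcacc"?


Input: "bbbbbcacc"
Scanning for longest run:
  Position 1 ('b'): continues run of 'b', length=2
  Position 2 ('b'): continues run of 'b', length=3
  Position 3 ('b'): continues run of 'b', length=4
  Position 4 ('b'): continues run of 'b', length=5
  Position 5 ('c'): new char, reset run to 1
  Position 6 ('a'): new char, reset run to 1
  Position 7 ('c'): new char, reset run to 1
  Position 8 ('c'): continues run of 'c', length=2
Longest run: 'b' with length 5

5


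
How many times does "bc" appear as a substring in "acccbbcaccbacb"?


Searching for "bc" in "acccbbcaccbacb"
Scanning each position:
  Position 0: "ac" => no
  Position 1: "cc" => no
  Position 2: "cc" => no
  Position 3: "cb" => no
  Position 4: "bb" => no
  Position 5: "bc" => MATCH
  Position 6: "ca" => no
  Position 7: "ac" => no
  Position 8: "cc" => no
  Position 9: "cb" => no
  Position 10: "ba" => no
  Position 11: "ac" => no
  Position 12: "cb" => no
Total occurrences: 1

1


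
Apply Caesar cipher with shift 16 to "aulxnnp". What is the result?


Caesar cipher: shift "aulxnnp" by 16
  'a' (pos 0) + 16 = pos 16 = 'q'
  'u' (pos 20) + 16 = pos 10 = 'k'
  'l' (pos 11) + 16 = pos 1 = 'b'
  'x' (pos 23) + 16 = pos 13 = 'n'
  'n' (pos 13) + 16 = pos 3 = 'd'
  'n' (pos 13) + 16 = pos 3 = 'd'
  'p' (pos 15) + 16 = pos 5 = 'f'
Result: qkbnddf

qkbnddf


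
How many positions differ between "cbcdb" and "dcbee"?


Comparing "cbcdb" and "dcbee" position by position:
  Position 0: 'c' vs 'd' => DIFFER
  Position 1: 'b' vs 'c' => DIFFER
  Position 2: 'c' vs 'b' => DIFFER
  Position 3: 'd' vs 'e' => DIFFER
  Position 4: 'b' vs 'e' => DIFFER
Positions that differ: 5

5


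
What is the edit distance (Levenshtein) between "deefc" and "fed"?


Computing edit distance: "deefc" -> "fed"
DP table:
           f    e    d
      0    1    2    3
  d   1    1    2    2
  e   2    2    1    2
  e   3    3    2    2
  f   4    3    3    3
  c   5    4    4    4
Edit distance = dp[5][3] = 4

4


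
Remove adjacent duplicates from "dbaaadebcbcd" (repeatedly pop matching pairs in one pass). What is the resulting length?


Input: dbaaadebcbcd
Stack-based adjacent duplicate removal:
  Read 'd': push. Stack: d
  Read 'b': push. Stack: db
  Read 'a': push. Stack: dba
  Read 'a': matches stack top 'a' => pop. Stack: db
  Read 'a': push. Stack: dba
  Read 'd': push. Stack: dbad
  Read 'e': push. Stack: dbade
  Read 'b': push. Stack: dbadeb
  Read 'c': push. Stack: dbadebc
  Read 'b': push. Stack: dbadebcb
  Read 'c': push. Stack: dbadebcbc
  Read 'd': push. Stack: dbadebcbcd
Final stack: "dbadebcbcd" (length 10)

10


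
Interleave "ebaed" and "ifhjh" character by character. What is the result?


Interleaving "ebaed" and "ifhjh":
  Position 0: 'e' from first, 'i' from second => "ei"
  Position 1: 'b' from first, 'f' from second => "bf"
  Position 2: 'a' from first, 'h' from second => "ah"
  Position 3: 'e' from first, 'j' from second => "ej"
  Position 4: 'd' from first, 'h' from second => "dh"
Result: eibfahejdh

eibfahejdh


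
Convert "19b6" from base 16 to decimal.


Input: "19b6" in base 16
Positional expansion:
  Digit '1' (value 1) x 16^3 = 4096
  Digit '9' (value 9) x 16^2 = 2304
  Digit 'b' (value 11) x 16^1 = 176
  Digit '6' (value 6) x 16^0 = 6
Sum = 6582

6582


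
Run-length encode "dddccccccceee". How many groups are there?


Input: dddccccccceee
Scanning for consecutive runs:
  Group 1: 'd' x 3 (positions 0-2)
  Group 2: 'c' x 7 (positions 3-9)
  Group 3: 'e' x 3 (positions 10-12)
Total groups: 3

3
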